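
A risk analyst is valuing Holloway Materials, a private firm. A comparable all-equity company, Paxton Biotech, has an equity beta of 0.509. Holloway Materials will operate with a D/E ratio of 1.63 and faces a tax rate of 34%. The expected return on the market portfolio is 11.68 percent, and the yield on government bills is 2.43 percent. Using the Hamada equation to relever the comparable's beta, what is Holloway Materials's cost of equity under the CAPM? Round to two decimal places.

β_L = β_U × [1 + (1 − t)(D/E)] = 0.509 × [1 + (1 − 0.34) × 1.63]
    = 0.509 × [1 + 0.66 × 1.63] = 0.509 × 2.0758 = 1.0566
MRP = 11.68% − 2.43% = 9.25%
E(R) = R_f + β_L × MRP = 2.43% + 1.0566 × 9.25% = 12.20%

12.20%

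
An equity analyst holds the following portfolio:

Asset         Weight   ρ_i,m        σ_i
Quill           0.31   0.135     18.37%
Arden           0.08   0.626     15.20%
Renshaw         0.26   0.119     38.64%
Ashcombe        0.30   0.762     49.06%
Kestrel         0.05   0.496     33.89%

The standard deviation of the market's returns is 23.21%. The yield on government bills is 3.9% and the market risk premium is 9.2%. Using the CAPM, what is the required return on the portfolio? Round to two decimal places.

9.76%

β_Quill = 0.135 × 18.37% / 23.21% = 0.1068
β_Arden = 0.626 × 15.20% / 23.21% = 0.4100
β_Renshaw = 0.119 × 38.64% / 23.21% = 0.1981
β_Ashcombe = 0.762 × 49.06% / 23.21% = 1.6107
β_Kestrel = 0.496 × 33.89% / 23.21% = 0.7242
β_P = Σ w_i β_i = 0.31×0.1068 + 0.08×0.4100 + 0.26×0.1981 + 0.30×1.6107 + 0.05×0.7242 = 0.6368
E(R_P) = R_f + β_P × MRP = 3.9% + 0.6368 × 9.2% = 9.76%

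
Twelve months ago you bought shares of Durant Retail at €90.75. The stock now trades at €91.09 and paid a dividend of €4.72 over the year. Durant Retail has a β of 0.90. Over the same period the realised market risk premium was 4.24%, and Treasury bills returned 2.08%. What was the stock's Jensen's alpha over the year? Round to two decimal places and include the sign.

Realised HPR = (P1 + D1 − P0) / P0 = (91.09 + 4.72 − 90.75) / 90.75 = 5.06 / 90.75 = 5.5758%
CAPM required = R_f + β·MRP = 2.08% + 0.90 × 4.24% = 5.8960%
α = realised − required = 5.5758% − 5.8960% = -0.32%

-0.32%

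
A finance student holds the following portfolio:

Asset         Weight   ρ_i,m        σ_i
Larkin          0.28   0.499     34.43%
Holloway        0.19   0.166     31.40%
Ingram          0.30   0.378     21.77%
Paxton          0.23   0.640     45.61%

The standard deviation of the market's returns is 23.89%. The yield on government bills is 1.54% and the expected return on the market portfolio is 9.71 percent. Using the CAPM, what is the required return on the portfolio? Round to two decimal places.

6.66%

β_Larkin = 0.499 × 34.43% / 23.89% = 0.7192
β_Holloway = 0.166 × 31.40% / 23.89% = 0.2182
β_Ingram = 0.378 × 21.77% / 23.89% = 0.3445
β_Paxton = 0.640 × 45.61% / 23.89% = 1.2219
β_P = Σ w_i β_i = 0.28×0.7192 + 0.19×0.2182 + 0.30×0.3445 + 0.23×1.2219 = 0.6272
MRP = 9.71% − 1.54% = 8.17%
E(R_P) = R_f + β_P × MRP = 1.54% + 0.6272 × 8.17% = 6.66%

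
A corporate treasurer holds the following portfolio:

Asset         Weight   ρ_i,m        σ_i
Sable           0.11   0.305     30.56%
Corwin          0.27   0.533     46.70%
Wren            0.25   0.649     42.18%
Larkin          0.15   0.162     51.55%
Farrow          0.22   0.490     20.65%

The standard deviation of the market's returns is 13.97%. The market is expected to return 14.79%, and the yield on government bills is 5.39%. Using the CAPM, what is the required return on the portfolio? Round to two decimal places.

17.55%

β_Sable = 0.305 × 30.56% / 13.97% = 0.6672
β_Corwin = 0.533 × 46.70% / 13.97% = 1.7818
β_Wren = 0.649 × 42.18% / 13.97% = 1.9595
β_Larkin = 0.162 × 51.55% / 13.97% = 0.5978
β_Farrow = 0.490 × 20.65% / 13.97% = 0.7243
β_P = Σ w_i β_i = 0.11×0.6672 + 0.27×1.7818 + 0.25×1.9595 + 0.15×0.5978 + 0.22×0.7243 = 1.2934
MRP = 14.79% − 5.39% = 9.40%
E(R_P) = R_f + β_P × MRP = 5.39% + 1.2934 × 9.40% = 17.55%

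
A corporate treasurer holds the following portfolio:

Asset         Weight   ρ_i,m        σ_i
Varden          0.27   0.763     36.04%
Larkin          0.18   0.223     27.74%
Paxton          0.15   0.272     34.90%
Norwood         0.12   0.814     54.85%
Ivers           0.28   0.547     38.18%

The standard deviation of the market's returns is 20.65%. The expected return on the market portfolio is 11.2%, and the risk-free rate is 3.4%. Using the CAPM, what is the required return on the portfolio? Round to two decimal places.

β_Varden = 0.763 × 36.04% / 20.65% = 1.3316
β_Larkin = 0.223 × 27.74% / 20.65% = 0.2996
β_Paxton = 0.272 × 34.90% / 20.65% = 0.4597
β_Norwood = 0.814 × 54.85% / 20.65% = 2.1621
β_Ivers = 0.547 × 38.18% / 20.65% = 1.0114
β_P = Σ w_i β_i = 0.27×1.3316 + 0.18×0.2996 + 0.15×0.4597 + 0.12×2.1621 + 0.28×1.0114 = 1.0251
MRP = 11.2% − 3.4% = 7.80%
E(R_P) = R_f + β_P × MRP = 3.4% + 1.0251 × 7.8% = 11.40%

11.40%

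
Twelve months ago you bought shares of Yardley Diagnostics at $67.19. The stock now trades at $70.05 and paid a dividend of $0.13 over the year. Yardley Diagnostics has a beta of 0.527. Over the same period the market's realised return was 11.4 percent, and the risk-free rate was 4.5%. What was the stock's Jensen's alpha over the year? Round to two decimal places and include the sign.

-3.69%

Realised HPR = (P1 + D1 − P0) / P0 = (70.05 + 0.13 − 67.19) / 67.19 = 2.99 / 67.19 = 4.4501%
MRP = 11.4% − 4.5% = 6.90%
CAPM required = R_f + β·MRP = 4.5% + 0.527 × 6.9% = 8.1363%
α = realised − required = 4.4501% − 8.1363% = -3.69%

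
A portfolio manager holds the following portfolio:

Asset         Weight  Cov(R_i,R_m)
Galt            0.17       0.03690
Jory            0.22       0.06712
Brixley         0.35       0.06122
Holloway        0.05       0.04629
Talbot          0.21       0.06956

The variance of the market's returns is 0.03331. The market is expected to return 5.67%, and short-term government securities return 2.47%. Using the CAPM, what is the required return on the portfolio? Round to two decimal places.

8.18%

β_Galt = 0.03690 / 0.03331 = 1.1078
β_Jory = 0.06712 / 0.03331 = 2.0150
β_Brixley = 0.06122 / 0.03331 = 1.8379
β_Holloway = 0.04629 / 0.03331 = 1.3897
β_Talbot = 0.06956 / 0.03331 = 2.0883
β_P = Σ w_i β_i = 0.17×1.1078 + 0.22×2.0150 + 0.35×1.8379 + 0.05×1.3897 + 0.21×2.0883 = 1.7829
MRP = 5.67% − 2.47% = 3.20%
E(R_P) = R_f + β_P × MRP = 2.47% + 1.7829 × 3.20% = 8.18%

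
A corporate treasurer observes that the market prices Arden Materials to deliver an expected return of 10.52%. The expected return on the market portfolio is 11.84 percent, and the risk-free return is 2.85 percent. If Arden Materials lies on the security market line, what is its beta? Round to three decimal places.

0.853

MRP = 11.84% − 2.85% = 8.99%
β = (E(R) − R_f) / MRP = (10.52% − 2.85%) / 8.99% = 7.67% / 8.99% = 0.853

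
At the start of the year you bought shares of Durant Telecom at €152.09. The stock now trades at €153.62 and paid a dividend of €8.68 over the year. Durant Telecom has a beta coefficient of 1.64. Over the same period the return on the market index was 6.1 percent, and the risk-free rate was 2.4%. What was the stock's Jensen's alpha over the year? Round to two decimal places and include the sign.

Realised HPR = (P1 + D1 − P0) / P0 = (153.62 + 8.68 − 152.09) / 152.09 = 10.21 / 152.09 = 6.7131%
MRP = 6.1% − 2.4% = 3.70%
CAPM required = R_f + β·MRP = 2.4% + 1.64 × 3.7% = 8.4680%
α = realised − required = 6.7131% − 8.4680% = -1.75%

-1.75%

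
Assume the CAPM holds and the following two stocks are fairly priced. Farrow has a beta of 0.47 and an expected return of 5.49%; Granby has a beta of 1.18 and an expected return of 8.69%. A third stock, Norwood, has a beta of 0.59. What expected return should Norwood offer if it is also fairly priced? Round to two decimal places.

MRP (SML slope) = (8.69% − 5.49%) / (1.18 − 0.47) = 3.20% / 0.71 = 4.5070%
R_f (intercept) = 5.49% − 0.47 × 4.5070% = 3.3717%
E(R_Norwood) = R_f + β × MRP = 3.3717% + 0.59 × 4.5070% = 6.03%

6.03%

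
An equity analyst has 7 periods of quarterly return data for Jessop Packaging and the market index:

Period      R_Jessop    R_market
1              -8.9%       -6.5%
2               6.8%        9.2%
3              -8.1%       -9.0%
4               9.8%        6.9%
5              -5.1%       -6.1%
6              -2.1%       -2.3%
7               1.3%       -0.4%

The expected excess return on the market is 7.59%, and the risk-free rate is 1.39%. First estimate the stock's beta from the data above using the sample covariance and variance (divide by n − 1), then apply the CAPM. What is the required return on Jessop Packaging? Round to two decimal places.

8.99%

Mean R_i = (-8.9 + 6.8 − 8.1 + 9.8 − 5.1 − 2.1 + 1.3) / 7 = -0.9000%
Mean R_m = (-6.5 + 9.2 − 9.0 + 6.9 − 6.1 − 2.3 − 0.4) / 7 = -1.1714%
Σ(R_i − R̄_i)(R_m − R̄_m) = 288.9700  ⇒  Cov = 288.9700 / 6 = 48.1617
Σ(R_m − R̄_m)² = 288.5543  ⇒  Var(R_m) = 288.5543 / 6 = 48.0924
β = Cov / Var(R_m) = 48.1617 / 48.0924 = 1.0014
E(R) = R_f + β × MRP = 1.39% + 1.0014 × 7.59% = 8.99%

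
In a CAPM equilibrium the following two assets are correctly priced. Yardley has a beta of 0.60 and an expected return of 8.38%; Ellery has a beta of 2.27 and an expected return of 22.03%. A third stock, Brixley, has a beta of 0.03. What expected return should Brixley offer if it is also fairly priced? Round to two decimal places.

3.72%

MRP (SML slope) = (22.03% − 8.38%) / (2.27 − 0.60) = 13.65% / 1.67 = 8.1737%
R_f (intercept) = 8.38% − 0.60 × 8.1737% = 3.4758%
E(R_Brixley) = R_f + β × MRP = 3.4758% + 0.03 × 8.1737% = 3.72%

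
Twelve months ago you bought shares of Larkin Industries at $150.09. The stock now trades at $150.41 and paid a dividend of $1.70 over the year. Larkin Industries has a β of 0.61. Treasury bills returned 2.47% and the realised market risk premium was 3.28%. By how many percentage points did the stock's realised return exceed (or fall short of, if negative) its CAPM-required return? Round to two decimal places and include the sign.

Realised HPR = (P1 + D1 − P0) / P0 = (150.41 + 1.70 − 150.09) / 150.09 = 2.02 / 150.09 = 1.3459%
CAPM required = R_f + β·MRP = 2.47% + 0.61 × 3.28% = 4.4708%
α = realised − required = 1.3459% − 4.4708% = -3.12%

-3.12%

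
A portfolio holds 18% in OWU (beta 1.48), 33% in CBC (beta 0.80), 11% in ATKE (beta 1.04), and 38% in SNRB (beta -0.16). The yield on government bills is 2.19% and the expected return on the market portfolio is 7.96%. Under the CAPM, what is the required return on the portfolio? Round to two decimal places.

β_P = Σ w_i β_i = 0.18×1.48 + 0.33×0.80 + 0.11×1.04 + 0.38×-0.16 = 0.5840
MRP = 7.96% − 2.19% = 5.77%
E(R_P) = R_f + β_P × MRP = 2.19% + 0.5840 × 5.77% = 5.56%

5.56%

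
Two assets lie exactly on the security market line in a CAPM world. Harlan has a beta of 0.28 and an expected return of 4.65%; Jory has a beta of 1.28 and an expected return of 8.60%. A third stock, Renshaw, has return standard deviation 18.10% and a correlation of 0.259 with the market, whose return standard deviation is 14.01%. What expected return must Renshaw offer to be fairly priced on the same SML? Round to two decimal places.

4.87%

MRP = (8.60% − 4.65%) / (1.28 − 0.28) = 3.9500%
R_f = 4.65% − 0.28 × 3.9500% = 3.5440%
β_Renshaw = ρ·σ_i/σ_m = 0.259 × 18.10 / 14.01 = 0.3346
E(R_Renshaw) = R_f + β × MRP = 3.5440% + 0.3346 × 3.9500% = 4.87%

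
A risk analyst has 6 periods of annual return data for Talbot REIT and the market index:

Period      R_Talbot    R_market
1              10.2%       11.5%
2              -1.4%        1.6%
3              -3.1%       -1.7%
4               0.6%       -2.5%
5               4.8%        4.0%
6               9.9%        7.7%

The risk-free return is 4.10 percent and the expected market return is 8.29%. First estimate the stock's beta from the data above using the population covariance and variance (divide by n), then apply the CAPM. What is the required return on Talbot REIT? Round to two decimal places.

Mean R_i = (10.2 − 1.4 − 3.1 + 0.6 + 4.8 + 9.9) / 6 = 3.5000%
Mean R_m = (11.5 + 1.6 − 1.7 − 2.5 + 4.0 + 7.7) / 6 = 3.4333%
Σ(R_i − R̄_i)(R_m − R̄_m) = 142.1600  ⇒  Cov = 142.1600 / 6 = 23.6933
Σ(R_m − R̄_m)² = 148.5133  ⇒  Var(R_m) = 148.5133 / 6 = 24.7522
β = Cov / Var(R_m) = 23.6933 / 24.7522 = 0.9572
MRP = 8.29% − 4.10% = 4.19%
E(R) = R_f + β × MRP = 4.10% + 0.9572 × 4.19% = 8.11%

8.11%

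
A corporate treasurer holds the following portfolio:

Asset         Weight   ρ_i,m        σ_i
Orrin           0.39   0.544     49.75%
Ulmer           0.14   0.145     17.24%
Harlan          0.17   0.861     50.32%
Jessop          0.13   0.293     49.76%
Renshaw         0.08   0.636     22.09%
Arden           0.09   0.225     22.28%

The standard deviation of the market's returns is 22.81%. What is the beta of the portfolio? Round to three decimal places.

0.953

β_Orrin = 0.544 × 49.75% / 22.81% = 1.1865
β_Ulmer = 0.145 × 17.24% / 22.81% = 0.1096
β_Harlan = 0.861 × 50.32% / 22.81% = 1.8994
β_Jessop = 0.293 × 49.76% / 22.81% = 0.6392
β_Renshaw = 0.636 × 22.09% / 22.81% = 0.6159
β_Arden = 0.225 × 22.28% / 22.81% = 0.2198
β_P = Σ w_i β_i = 0.39×1.1865 + 0.14×0.1096 + 0.17×1.8994 + 0.13×0.6392 + 0.08×0.6159 + 0.09×0.2198 = 0.9531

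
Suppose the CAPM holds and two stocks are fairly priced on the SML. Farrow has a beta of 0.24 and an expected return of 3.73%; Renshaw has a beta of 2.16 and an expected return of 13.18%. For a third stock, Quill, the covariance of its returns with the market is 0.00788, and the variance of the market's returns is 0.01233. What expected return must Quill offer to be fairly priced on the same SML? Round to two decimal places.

5.69%

MRP = (13.18% − 3.73%) / (2.16 − 0.24) = 4.9219%
R_f = 3.73% − 0.24 × 4.9219% = 2.5487%
β_Quill = Cov / Var(R_m) = 0.00788 / 0.01233 = 0.6391
E(R_Quill) = R_f + β × MRP = 2.5487% + 0.6391 × 4.9219% = 5.69%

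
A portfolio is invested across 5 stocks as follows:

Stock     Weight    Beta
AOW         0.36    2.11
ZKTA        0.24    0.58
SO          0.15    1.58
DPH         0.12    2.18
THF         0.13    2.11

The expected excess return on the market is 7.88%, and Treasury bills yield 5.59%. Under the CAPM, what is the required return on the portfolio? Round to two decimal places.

18.76%

β_P = Σ w_i β_i = 0.36×2.11 + 0.24×0.58 + 0.15×1.58 + 0.12×2.18 + 0.13×2.11 = 1.6717
E(R_P) = R_f + β_P × MRP = 5.59% + 1.6717 × 7.88% = 18.76%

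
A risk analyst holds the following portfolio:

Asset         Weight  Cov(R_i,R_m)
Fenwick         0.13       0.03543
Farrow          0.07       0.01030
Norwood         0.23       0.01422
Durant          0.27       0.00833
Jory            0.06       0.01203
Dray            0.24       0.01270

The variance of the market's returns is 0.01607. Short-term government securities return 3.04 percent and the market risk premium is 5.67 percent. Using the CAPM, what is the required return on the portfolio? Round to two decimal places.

8.20%

β_Fenwick = 0.03543 / 0.01607 = 2.2047
β_Farrow = 0.01030 / 0.01607 = 0.6409
β_Norwood = 0.01422 / 0.01607 = 0.8849
β_Durant = 0.00833 / 0.01607 = 0.5184
β_Jory = 0.01203 / 0.01607 = 0.7486
β_Dray = 0.01270 / 0.01607 = 0.7903
β_P = Σ w_i β_i = 0.13×2.2047 + 0.07×0.6409 + 0.23×0.8849 + 0.27×0.5184 + 0.06×0.7486 + 0.24×0.7903 = 0.9096
E(R_P) = R_f + β_P × MRP = 3.04% + 0.9096 × 5.67% = 8.20%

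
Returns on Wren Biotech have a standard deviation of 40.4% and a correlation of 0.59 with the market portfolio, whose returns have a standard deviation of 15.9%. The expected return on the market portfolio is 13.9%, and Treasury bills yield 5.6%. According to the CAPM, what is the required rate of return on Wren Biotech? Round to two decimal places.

18.04%

β = ρ × σ_i / σ_m = 0.59 × 40.4% / 15.9% = 1.4991
MRP = 13.9% − 5.6% = 8.30%
E(R) = 5.6% + 1.4991 × 8.3% = 18.04%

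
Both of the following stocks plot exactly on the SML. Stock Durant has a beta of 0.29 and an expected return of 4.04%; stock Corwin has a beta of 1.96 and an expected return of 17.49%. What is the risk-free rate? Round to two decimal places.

Both satisfy E(R) = R_f + β·MRP, so the slope of the SML is
MRP = (17.49% − 4.04%) / (1.96 − 0.29) = 13.45% / 1.67 = 8.0539%
R_f = E(R_Durant) − β_Durant·MRP = 4.04% − 0.29 × 8.0539% = 1.7044%

1.70%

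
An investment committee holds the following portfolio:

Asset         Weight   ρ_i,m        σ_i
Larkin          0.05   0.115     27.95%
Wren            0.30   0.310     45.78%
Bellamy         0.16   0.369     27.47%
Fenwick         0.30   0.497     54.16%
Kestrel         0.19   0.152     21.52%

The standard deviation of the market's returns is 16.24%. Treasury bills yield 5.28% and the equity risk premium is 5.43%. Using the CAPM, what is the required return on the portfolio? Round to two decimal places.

10.21%

β_Larkin = 0.115 × 27.95% / 16.24% = 0.1979
β_Wren = 0.310 × 45.78% / 16.24% = 0.8739
β_Bellamy = 0.369 × 27.47% / 16.24% = 0.6242
β_Fenwick = 0.497 × 54.16% / 16.24% = 1.6575
β_Kestrel = 0.152 × 21.52% / 16.24% = 0.2014
β_P = Σ w_i β_i = 0.05×0.1979 + 0.30×0.8739 + 0.16×0.6242 + 0.30×1.6575 + 0.19×0.2014 = 0.9075
E(R_P) = R_f + β_P × MRP = 5.28% + 0.9075 × 5.43% = 10.21%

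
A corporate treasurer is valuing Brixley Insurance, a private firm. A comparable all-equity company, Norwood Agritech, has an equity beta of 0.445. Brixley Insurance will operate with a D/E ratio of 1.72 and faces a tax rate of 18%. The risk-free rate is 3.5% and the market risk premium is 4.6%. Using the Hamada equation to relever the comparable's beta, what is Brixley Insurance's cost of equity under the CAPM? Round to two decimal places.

8.43%

β_L = β_U × [1 + (1 − t)(D/E)] = 0.445 × [1 + (1 − 0.18) × 1.72]
    = 0.445 × [1 + 0.82 × 1.72] = 0.445 × 2.4104 = 1.0726
E(R) = R_f + β_L × MRP = 3.5% + 1.0726 × 4.6% = 8.43%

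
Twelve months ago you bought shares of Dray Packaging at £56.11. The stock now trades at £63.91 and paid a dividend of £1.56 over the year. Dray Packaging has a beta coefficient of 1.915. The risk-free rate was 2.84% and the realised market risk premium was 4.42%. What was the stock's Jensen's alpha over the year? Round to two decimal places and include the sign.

+5.38%

Realised HPR = (P1 + D1 − P0) / P0 = (63.91 + 1.56 − 56.11) / 56.11 = 9.36 / 56.11 = 16.6815%
CAPM required = R_f + β·MRP = 2.84% + 1.915 × 4.42% = 11.30430%
α = realised − required = 16.6815% − 11.30430% = +5.38%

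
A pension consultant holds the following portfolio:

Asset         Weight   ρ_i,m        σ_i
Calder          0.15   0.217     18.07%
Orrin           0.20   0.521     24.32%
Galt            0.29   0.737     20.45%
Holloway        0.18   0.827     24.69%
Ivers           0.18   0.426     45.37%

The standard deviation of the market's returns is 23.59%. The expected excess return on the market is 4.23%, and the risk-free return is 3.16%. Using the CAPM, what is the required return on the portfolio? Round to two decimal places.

β_Calder = 0.217 × 18.07% / 23.59% = 0.1662
β_Orrin = 0.521 × 24.32% / 23.59% = 0.5371
β_Galt = 0.737 × 20.45% / 23.59% = 0.6389
β_Holloway = 0.827 × 24.69% / 23.59% = 0.8656
β_Ivers = 0.426 × 45.37% / 23.59% = 0.8193
β_P = Σ w_i β_i = 0.15×0.1662 + 0.20×0.5371 + 0.29×0.6389 + 0.18×0.8656 + 0.18×0.8193 = 0.6209
E(R_P) = R_f + β_P × MRP = 3.16% + 0.6209 × 4.23% = 5.79%

5.79%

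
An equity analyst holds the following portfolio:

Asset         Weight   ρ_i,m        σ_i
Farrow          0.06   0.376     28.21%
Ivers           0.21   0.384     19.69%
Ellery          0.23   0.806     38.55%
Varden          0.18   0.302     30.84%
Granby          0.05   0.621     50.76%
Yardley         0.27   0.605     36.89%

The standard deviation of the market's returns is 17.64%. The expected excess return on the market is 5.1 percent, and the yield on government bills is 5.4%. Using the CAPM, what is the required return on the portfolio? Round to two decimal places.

10.79%

β_Farrow = 0.376 × 28.21% / 17.64% = 0.6013
β_Ivers = 0.384 × 19.69% / 17.64% = 0.4286
β_Ellery = 0.806 × 38.55% / 17.64% = 1.7614
β_Varden = 0.302 × 30.84% / 17.64% = 0.5280
β_Granby = 0.621 × 50.76% / 17.64% = 1.7870
β_Yardley = 0.605 × 36.89% / 17.64% = 1.2652
β_P = Σ w_i β_i = 0.06×0.6013 + 0.21×0.4286 + 0.23×1.7614 + 0.18×0.5280 + 0.05×1.7870 + 0.27×1.2652 = 1.0572
E(R_P) = R_f + β_P × MRP = 5.4% + 1.0572 × 5.1% = 10.79%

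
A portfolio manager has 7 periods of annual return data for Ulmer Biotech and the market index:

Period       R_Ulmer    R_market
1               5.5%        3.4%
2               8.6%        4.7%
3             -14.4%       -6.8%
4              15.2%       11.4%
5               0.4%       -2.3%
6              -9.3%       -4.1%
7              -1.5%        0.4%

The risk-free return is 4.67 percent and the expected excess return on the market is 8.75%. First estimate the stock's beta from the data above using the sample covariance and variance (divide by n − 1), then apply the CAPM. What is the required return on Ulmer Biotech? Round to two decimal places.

Mean R_i = (5.5 + 8.6 − 14.4 + 15.2 + 0.4 − 9.3 − 1.5) / 7 = 0.6429%
Mean R_m = (3.4 + 4.7 − 6.8 + 11.4 − 2.3 − 4.1 + 0.4) / 7 = 0.9571%
Σ(R_i − R̄_i)(R_m − R̄_m) = 362.6229  ⇒  Cov = 362.6229 / 6 = 60.4372
Σ(R_m − R̄_m)² = 225.6971  ⇒  Var(R_m) = 225.6971 / 6 = 37.6162
β = Cov / Var(R_m) = 60.4372 / 37.6162 = 1.6067
E(R) = R_f + β × MRP = 4.67% + 1.6067 × 8.75% = 18.73%

18.73%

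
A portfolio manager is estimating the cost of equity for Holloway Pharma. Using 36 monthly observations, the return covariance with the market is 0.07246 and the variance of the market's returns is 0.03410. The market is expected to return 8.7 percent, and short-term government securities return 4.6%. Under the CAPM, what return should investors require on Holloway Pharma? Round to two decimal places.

β = Cov(R_i, R_m) / Var(R_m) = 0.07246 / 0.03410 = 2.1249
MRP = 8.7% − 4.6% = 4.10%
E(R) = R_f + β × MRP = 4.6% + 2.1249 × 4.1% = 13.31%

13.31%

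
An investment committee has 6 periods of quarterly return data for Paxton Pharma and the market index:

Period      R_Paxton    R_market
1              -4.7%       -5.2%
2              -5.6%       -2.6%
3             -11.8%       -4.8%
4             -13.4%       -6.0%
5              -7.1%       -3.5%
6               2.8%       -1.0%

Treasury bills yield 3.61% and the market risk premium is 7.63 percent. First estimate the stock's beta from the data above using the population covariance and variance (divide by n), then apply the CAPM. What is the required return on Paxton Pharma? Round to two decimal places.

Mean R_i = (-4.7 − 5.6 − 11.8 − 13.4 − 7.1 + 2.8) / 6 = -6.6333%
Mean R_m = (-5.2 − 2.6 − 4.8 − 6.0 − 3.5 − 1.0) / 6 = -3.8500%
Σ(R_i − R̄_i)(R_m − R̄_m) = 44.8600  ⇒  Cov = 44.8600 / 6 = 7.4767
Σ(R_m − R̄_m)² = 17.1550  ⇒  Var(R_m) = 17.1550 / 6 = 2.8592
β = Cov / Var(R_m) = 7.4767 / 2.8592 = 2.6150
E(R) = R_f + β × MRP = 3.61% + 2.6150 × 7.63% = 23.56%

23.56%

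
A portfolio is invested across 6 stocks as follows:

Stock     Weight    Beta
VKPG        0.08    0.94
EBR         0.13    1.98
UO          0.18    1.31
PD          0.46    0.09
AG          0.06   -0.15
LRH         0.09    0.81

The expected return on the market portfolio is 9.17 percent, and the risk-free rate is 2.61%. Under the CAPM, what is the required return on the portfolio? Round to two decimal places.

β_P = Σ w_i β_i = 0.08×0.94 + 0.13×1.98 + 0.18×1.31 + 0.46×0.09 + 0.06×-0.15 + 0.09×0.81 = 0.6737
MRP = 9.17% − 2.61% = 6.56%
E(R_P) = R_f + β_P × MRP = 2.61% + 0.6737 × 6.56% = 7.03%

7.03%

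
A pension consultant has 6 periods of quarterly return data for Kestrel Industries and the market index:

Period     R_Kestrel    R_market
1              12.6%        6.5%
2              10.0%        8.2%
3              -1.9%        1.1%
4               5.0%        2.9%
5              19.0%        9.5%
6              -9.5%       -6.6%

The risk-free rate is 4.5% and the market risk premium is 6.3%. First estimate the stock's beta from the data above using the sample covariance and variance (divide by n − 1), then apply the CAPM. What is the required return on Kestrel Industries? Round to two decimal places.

Mean R_i = (12.6 + 10.0 − 1.9 + 5.0 + 19.0 − 9.5) / 6 = 5.8667%
Mean R_m = (6.5 + 8.2 + 1.1 + 2.9 + 9.5 − 6.6) / 6 = 3.6000%
Σ(R_i − R̄_i)(R_m − R̄_m) = 292.7900  ⇒  Cov = 292.7900 / 5 = 58.5580
Σ(R_m − R̄_m)² = 175.1600  ⇒  Var(R_m) = 175.1600 / 5 = 35.0320
β = Cov / Var(R_m) = 58.5580 / 35.0320 = 1.6716
E(R) = R_f + β × MRP = 4.5% + 1.6716 × 6.3% = 15.03%

15.03%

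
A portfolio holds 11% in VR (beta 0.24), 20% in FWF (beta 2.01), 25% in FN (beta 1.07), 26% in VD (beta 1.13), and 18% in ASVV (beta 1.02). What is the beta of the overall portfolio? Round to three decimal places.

1.173

β_P = Σ w_i β_i = 0.11×0.24 + 0.20×2.01 + 0.25×1.07 + 0.26×1.13 + 0.18×1.02 = 1.1733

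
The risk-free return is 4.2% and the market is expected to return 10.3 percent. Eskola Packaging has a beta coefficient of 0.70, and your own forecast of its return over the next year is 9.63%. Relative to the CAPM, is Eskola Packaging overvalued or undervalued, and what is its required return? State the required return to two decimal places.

MRP = 10.3% − 4.2% = 6.10%
Required return = R_f + β·MRP = 4.2% + 0.70 × 6.1% = 8.47%
Forecast 9.63% > required 8.47% → the stock plots above the SML → undervalued.

Undervalued; required return 8.47%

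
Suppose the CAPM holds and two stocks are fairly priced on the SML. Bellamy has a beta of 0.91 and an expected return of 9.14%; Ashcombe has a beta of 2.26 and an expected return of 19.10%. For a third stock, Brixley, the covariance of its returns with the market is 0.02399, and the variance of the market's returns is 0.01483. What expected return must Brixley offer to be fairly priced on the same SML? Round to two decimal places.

14.36%

MRP = (19.10% − 9.14%) / (2.26 − 0.91) = 7.3778%
R_f = 9.14% − 0.91 × 7.3778% = 2.4262%
β_Brixley = Cov / Var(R_m) = 0.02399 / 0.01483 = 1.6177
E(R_Brixley) = R_f + β × MRP = 2.4262% + 1.6177 × 7.3778% = 14.36%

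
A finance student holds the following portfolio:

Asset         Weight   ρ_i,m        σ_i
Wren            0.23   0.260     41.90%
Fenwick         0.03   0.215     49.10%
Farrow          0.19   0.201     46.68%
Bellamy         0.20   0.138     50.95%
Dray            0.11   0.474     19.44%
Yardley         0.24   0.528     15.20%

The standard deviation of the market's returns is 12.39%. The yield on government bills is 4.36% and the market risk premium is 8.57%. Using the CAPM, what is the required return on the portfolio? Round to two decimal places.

10.55%

β_Wren = 0.260 × 41.90% / 12.39% = 0.8793
β_Fenwick = 0.215 × 49.10% / 12.39% = 0.8520
β_Farrow = 0.201 × 46.68% / 12.39% = 0.7573
β_Bellamy = 0.138 × 50.95% / 12.39% = 0.5675
β_Dray = 0.474 × 19.44% / 12.39% = 0.7437
β_Yardley = 0.528 × 15.20% / 12.39% = 0.6477
β_P = Σ w_i β_i = 0.23×0.8793 + 0.03×0.8520 + 0.19×0.7573 + 0.20×0.5675 + 0.11×0.7437 + 0.24×0.6477 = 0.7224
E(R_P) = R_f + β_P × MRP = 4.36% + 0.7224 × 8.57% = 10.55%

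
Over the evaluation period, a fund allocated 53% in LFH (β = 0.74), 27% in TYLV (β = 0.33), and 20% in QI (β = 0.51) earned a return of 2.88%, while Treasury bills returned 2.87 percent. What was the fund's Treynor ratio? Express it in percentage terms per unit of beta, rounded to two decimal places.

β_P = 0.53×0.74 + 0.27×0.33 + 0.20×0.51 = 0.5833
Treynor = (R_P − R_f) / β_P = (2.88% − 2.87%) / 0.5833 = 0.01% / 0.5833 = 0.02%

0.02%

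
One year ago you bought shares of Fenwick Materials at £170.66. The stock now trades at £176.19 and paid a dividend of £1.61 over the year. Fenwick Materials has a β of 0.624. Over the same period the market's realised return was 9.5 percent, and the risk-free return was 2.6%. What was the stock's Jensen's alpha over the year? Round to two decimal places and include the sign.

-2.72%

Realised HPR = (P1 + D1 − P0) / P0 = (176.19 + 1.61 − 170.66) / 170.66 = 7.14 / 170.66 = 4.1838%
MRP = 9.5% − 2.6% = 6.90%
CAPM required = R_f + β·MRP = 2.6% + 0.624 × 6.9% = 6.9056%
α = realised − required = 4.1838% − 6.9056% = -2.72%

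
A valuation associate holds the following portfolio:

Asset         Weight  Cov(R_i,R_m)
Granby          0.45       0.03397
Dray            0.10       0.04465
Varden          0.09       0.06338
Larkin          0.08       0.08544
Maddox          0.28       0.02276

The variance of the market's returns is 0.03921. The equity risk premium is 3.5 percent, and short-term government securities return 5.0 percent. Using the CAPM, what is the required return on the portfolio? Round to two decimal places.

β_Granby = 0.03397 / 0.03921 = 0.8664
β_Dray = 0.04465 / 0.03921 = 1.1387
β_Varden = 0.06338 / 0.03921 = 1.6164
β_Larkin = 0.08544 / 0.03921 = 2.1790
β_Maddox = 0.02276 / 0.03921 = 0.5805
β_P = Σ w_i β_i = 0.45×0.8664 + 0.10×1.1387 + 0.09×1.6164 + 0.08×2.1790 + 0.28×0.5805 = 0.9861
E(R_P) = R_f + β_P × MRP = 5.0% + 0.9861 × 3.5% = 8.45%

8.45%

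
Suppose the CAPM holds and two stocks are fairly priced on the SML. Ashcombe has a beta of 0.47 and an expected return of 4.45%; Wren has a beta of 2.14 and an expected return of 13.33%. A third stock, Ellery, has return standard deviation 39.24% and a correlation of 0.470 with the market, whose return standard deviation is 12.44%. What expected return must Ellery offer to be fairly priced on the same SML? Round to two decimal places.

9.83%

MRP = (13.33% − 4.45%) / (2.14 − 0.47) = 5.3174%
R_f = 4.45% − 0.47 × 5.3174% = 1.9508%
β_Ellery = ρ·σ_i/σ_m = 0.470 × 39.24 / 12.44 = 1.4825
E(R_Ellery) = R_f + β × MRP = 1.9508% + 1.4825 × 5.3174% = 9.83%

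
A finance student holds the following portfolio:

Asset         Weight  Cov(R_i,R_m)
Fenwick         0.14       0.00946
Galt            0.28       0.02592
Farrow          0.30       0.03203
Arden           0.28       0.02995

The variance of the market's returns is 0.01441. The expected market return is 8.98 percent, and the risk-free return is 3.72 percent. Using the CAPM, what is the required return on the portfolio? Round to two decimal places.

β_Fenwick = 0.00946 / 0.01441 = 0.6565
β_Galt = 0.02592 / 0.01441 = 1.7988
β_Farrow = 0.03203 / 0.01441 = 2.2228
β_Arden = 0.02995 / 0.01441 = 2.0784
β_P = Σ w_i β_i = 0.14×0.6565 + 0.28×1.7988 + 0.30×2.2228 + 0.28×2.0784 = 1.8444
MRP = 8.98% − 3.72% = 5.26%
E(R_P) = R_f + β_P × MRP = 3.72% + 1.8444 × 5.26% = 13.42%

13.42%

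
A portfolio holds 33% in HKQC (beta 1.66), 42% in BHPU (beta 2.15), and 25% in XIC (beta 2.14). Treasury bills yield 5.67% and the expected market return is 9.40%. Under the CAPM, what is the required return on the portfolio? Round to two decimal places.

β_P = Σ w_i β_i = 0.33×1.66 + 0.42×2.15 + 0.25×2.14 = 1.9858
MRP = 9.40% − 5.67% = 3.73%
E(R_P) = R_f + β_P × MRP = 5.67% + 1.9858 × 3.73% = 13.08%

13.08%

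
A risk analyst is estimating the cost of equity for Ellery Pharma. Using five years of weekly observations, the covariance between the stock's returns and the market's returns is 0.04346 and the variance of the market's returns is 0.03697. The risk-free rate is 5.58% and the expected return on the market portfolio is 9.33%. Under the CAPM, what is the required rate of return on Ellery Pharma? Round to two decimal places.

β = Cov(R_i, R_m) / Var(R_m) = 0.04346 / 0.03697 = 1.1755
MRP = 9.33% − 5.58% = 3.75%
E(R) = R_f + β × MRP = 5.58% + 1.1755 × 3.75% = 9.99%

9.99%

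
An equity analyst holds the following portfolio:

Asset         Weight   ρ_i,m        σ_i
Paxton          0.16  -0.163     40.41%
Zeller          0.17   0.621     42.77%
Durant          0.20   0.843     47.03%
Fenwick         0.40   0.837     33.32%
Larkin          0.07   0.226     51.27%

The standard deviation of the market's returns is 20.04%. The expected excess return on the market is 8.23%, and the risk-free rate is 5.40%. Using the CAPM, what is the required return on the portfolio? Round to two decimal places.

β_Paxton = -0.163 × 40.41% / 20.04% = -0.3287
β_Zeller = 0.621 × 42.77% / 20.04% = 1.3254
β_Durant = 0.843 × 47.03% / 20.04% = 1.9784
β_Fenwick = 0.837 × 33.32% / 20.04% = 1.3917
β_Larkin = 0.226 × 51.27% / 20.04% = 0.5782
β_P = Σ w_i β_i = 0.16×-0.3287 + 0.17×1.3254 + 0.20×1.9784 + 0.40×1.3917 + 0.07×0.5782 = 1.1656
E(R_P) = R_f + β_P × MRP = 5.40% + 1.1656 × 8.23% = 14.99%

14.99%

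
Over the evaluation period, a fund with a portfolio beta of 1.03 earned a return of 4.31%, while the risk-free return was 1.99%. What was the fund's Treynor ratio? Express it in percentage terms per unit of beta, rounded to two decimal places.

2.25%

Treynor = (R_P − R_f) / β_P = (4.31% − 1.99%) / 1.0300 = 2.32% / 1.0300 = 2.25%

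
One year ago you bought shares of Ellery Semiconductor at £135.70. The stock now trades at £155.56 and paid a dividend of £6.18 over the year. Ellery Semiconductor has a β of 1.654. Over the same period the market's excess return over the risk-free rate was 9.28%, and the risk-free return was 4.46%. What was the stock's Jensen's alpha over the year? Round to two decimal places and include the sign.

-0.62%

Realised HPR = (P1 + D1 − P0) / P0 = (155.56 + 6.18 − 135.70) / 135.70 = 26.04 / 135.70 = 19.1894%
CAPM required = R_f + β·MRP = 4.46% + 1.654 × 9.28% = 19.80912%
α = realised − required = 19.1894% − 19.80912% = -0.62%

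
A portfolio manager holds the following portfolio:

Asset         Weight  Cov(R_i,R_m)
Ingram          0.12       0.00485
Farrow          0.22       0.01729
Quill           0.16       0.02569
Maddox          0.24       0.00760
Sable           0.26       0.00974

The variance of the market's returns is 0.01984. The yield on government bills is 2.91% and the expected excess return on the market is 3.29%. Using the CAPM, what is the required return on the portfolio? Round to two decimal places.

β_Ingram = 0.00485 / 0.01984 = 0.2445
β_Farrow = 0.01729 / 0.01984 = 0.8715
β_Quill = 0.02569 / 0.01984 = 1.2949
β_Maddox = 0.00760 / 0.01984 = 0.3831
β_Sable = 0.00974 / 0.01984 = 0.4909
β_P = Σ w_i β_i = 0.12×0.2445 + 0.22×0.8715 + 0.16×1.2949 + 0.24×0.3831 + 0.26×0.4909 = 0.6478
E(R_P) = R_f + β_P × MRP = 2.91% + 0.6478 × 3.29% = 5.04%

5.04%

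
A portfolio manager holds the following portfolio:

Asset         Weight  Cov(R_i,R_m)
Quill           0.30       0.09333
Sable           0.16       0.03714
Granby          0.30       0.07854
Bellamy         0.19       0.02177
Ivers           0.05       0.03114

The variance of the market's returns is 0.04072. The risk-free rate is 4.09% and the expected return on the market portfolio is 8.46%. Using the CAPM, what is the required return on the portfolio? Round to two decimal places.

β_Quill = 0.09333 / 0.04072 = 2.2920
β_Sable = 0.03714 / 0.04072 = 0.9121
β_Granby = 0.07854 / 0.04072 = 1.9288
β_Bellamy = 0.02177 / 0.04072 = 0.5346
β_Ivers = 0.03114 / 0.04072 = 0.7647
β_P = Σ w_i β_i = 0.30×2.2920 + 0.16×0.9121 + 0.30×1.9288 + 0.19×0.5346 + 0.05×0.7647 = 1.5520
MRP = 8.46% − 4.09% = 4.37%
E(R_P) = R_f + β_P × MRP = 4.09% + 1.5520 × 4.37% = 10.87%

10.87%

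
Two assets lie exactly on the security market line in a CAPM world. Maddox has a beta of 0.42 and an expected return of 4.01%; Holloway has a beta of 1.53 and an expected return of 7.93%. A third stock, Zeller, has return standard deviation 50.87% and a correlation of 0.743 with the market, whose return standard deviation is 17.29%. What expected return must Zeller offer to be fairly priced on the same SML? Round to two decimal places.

10.25%

MRP = (7.93% − 4.01%) / (1.53 − 0.42) = 3.5315%
R_f = 4.01% − 0.42 × 3.5315% = 2.5268%
β_Zeller = ρ·σ_i/σ_m = 0.743 × 50.87 / 17.29 = 2.1860
E(R_Zeller) = R_f + β × MRP = 2.5268% + 2.1860 × 3.5315% = 10.25%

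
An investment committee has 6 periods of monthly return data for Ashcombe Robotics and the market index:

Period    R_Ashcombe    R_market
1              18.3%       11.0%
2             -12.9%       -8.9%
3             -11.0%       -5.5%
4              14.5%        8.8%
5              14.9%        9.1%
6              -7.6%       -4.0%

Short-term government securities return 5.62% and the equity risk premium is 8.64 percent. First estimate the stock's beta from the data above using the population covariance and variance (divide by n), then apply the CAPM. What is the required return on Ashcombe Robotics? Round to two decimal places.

Mean R_i = (18.3 − 12.9 − 11.0 + 14.5 + 14.9 − 7.6) / 6 = 2.7000%
Mean R_m = (11.0 − 8.9 − 5.5 + 8.8 + 9.1 − 4.0) / 6 = 1.7500%
Σ(R_i − R̄_i)(R_m − R̄_m) = 641.8500  ⇒  Cov = 641.8500 / 6 = 106.9750
Σ(R_m − R̄_m)² = 388.3350  ⇒  Var(R_m) = 388.3350 / 6 = 64.7225
β = Cov / Var(R_m) = 106.9750 / 64.7225 = 1.6528
E(R) = R_f + β × MRP = 5.62% + 1.6528 × 8.64% = 19.90%

19.90%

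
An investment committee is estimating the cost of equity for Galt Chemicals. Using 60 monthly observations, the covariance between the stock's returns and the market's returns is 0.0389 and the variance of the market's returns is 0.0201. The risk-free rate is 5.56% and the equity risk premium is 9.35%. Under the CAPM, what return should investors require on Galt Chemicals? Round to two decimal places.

β = Cov(R_i, R_m) / Var(R_m) = 0.0389 / 0.0201 = 1.9353
E(R) = R_f + β × MRP = 5.56% + 1.9353 × 9.35% = 23.66%

23.66%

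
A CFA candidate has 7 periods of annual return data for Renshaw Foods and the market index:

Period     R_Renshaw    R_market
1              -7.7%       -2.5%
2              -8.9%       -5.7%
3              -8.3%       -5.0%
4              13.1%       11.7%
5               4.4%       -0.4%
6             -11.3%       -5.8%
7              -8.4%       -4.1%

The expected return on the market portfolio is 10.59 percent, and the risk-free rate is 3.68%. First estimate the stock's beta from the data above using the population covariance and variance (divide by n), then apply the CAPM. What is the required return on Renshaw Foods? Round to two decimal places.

13.16%

Mean R_i = (-7.7 − 8.9 − 8.3 + 13.1 + 4.4 − 11.3 − 8.4) / 7 = -3.8714%
Mean R_m = (-2.5 − 5.7 − 5.0 + 11.7 − 0.4 − 5.8 − 4.1) / 7 = -1.6857%
Σ(R_i − R̄_i)(R_m − R̄_m) = 317.2871  ⇒  Cov = 317.2871 / 7 = 45.3267
Σ(R_m − R̄_m)² = 231.3486  ⇒  Var(R_m) = 231.3486 / 7 = 33.0498
β = Cov / Var(R_m) = 45.3267 / 33.0498 = 1.3715
MRP = 10.59% − 3.68% = 6.91%
E(R) = R_f + β × MRP = 3.68% + 1.3715 × 6.91% = 13.16%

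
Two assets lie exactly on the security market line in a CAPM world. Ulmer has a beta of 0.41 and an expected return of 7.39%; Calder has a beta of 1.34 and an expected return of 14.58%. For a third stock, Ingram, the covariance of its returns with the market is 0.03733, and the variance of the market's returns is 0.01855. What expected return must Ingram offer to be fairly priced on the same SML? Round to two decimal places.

19.78%

MRP = (14.58% − 7.39%) / (1.34 − 0.41) = 7.7312%
R_f = 7.39% − 0.41 × 7.7312% = 4.2202%
β_Ingram = Cov / Var(R_m) = 0.03733 / 0.01855 = 2.0124
E(R_Ingram) = R_f + β × MRP = 4.2202% + 2.0124 × 7.7312% = 19.78%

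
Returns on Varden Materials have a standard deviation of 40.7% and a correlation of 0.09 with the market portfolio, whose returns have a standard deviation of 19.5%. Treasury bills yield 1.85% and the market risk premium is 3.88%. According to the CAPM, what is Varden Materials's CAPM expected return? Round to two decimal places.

β = ρ × σ_i / σ_m = 0.09 × 40.7% / 19.5% = 0.1878
E(R) = 1.85% + 0.1878 × 3.88% = 2.58%

2.58%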